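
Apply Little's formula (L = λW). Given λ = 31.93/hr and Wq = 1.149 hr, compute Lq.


Lq = λWq = 31.93·1.149 = 36.6876

Final: 36.6876


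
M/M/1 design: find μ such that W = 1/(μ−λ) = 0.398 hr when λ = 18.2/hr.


W = 1/(μ−λ) ⇒ μ − λ = 1/W = 1/0.398 = 2.5126
μ = λ + 1/W = 18.2 + 2.5126 = 20.7126 per hr

Final: 20.7126 /hr


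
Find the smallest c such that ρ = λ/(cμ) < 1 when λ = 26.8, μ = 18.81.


Stability requires cμ > λ ⇔ c > λ/μ.
λ/μ = 26.8/18.81 = 1.4248
Minimum integer c = ⌊1.4248⌋ + 1 = 2
Check: 2·18.81 = 37.62 > 26.8, while 1·18.81 = 18.81 ≤ 26.8

Final: 2 servers


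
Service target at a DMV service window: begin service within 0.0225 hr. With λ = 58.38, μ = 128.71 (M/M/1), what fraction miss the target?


ρ = 58.38/128.71 = 0.4536
P(Wq > t) = ρ·e^{−(μ−λ)t} = 0.4536·e^{−1.5824}
= 0.4536·0.205476 = 0.093199

Final: 0.093199


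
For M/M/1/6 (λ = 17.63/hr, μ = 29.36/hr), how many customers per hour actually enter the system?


ρ = 0.6005; P_K = (1−ρ)ρ^6/(1−ρ^7) = 0.019272
λ_eff = λ(1 − P_K) = 17.63·(1 − 0.019272) = 17.63·0.980728 = 17.2902 /hr

Final: 17.2902 /hr


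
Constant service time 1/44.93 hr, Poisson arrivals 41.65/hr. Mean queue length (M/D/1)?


ρ = 41.65/44.93 = 0.9270
M/D/1: Lq = ρ²/(2(1−ρ)) = 0.8593/(2·0.07300) = 5.88559

Final: 5.88559


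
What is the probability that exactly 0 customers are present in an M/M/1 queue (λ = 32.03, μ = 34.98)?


ρ = 32.03/34.98 = 0.9157
P_n = (1−ρ)·ρ^n = (1 − 0.9157)·0.9157^0 = 0.08433·1.000000 = 0.084334

Final: 0.084334


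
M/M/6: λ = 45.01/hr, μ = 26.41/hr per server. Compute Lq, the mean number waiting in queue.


a = λ/μ = 1.7043; ρ = a/6 = 0.2840
P₀ = 0.181803
Lq = P₀·a^c·ρ / (c!·(1−ρ)²) = 0.181803·24.50438·0.2840/(720·0.51259)
= 0.003429

Final: 0.003429


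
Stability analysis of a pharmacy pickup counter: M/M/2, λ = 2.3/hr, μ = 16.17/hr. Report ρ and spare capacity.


Total capacity cμ = 2·16.17 = 32.34/hr
ρ = λ/(cμ) = 2.3/32.34 = 0.07112
Stable ⇔ ρ < 1: YES
Spare capacity = cμ − λ = 32.34 − 2.3 = 30.04/hr

Final: ρ = 0.07112; stable; margin = 30.04/hr


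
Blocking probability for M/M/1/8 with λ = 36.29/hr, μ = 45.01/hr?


ρ = λ/μ = 36.29/45.01 = 0.8063
P_K = (1−ρ)ρ^K/(1−ρ^(K+1)) = (0.1937·0.178576)/(1 − 0.143980)
= 0.034596/0.856020 = 0.040415

Final: 0.040415


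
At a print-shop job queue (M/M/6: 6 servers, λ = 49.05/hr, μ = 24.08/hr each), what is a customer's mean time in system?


a = 2.0370; ρ = 0.3395; P₀ = 0.130209
Lq = P₀·a^c·ρ/(c!(1−ρ)²) = 0.01005
Wq = Lq/λ = 0.01005/49.05 = 0.0002049 hr
W = Wq + 1/μ = 0.0002049 + 0.04153 = 0.04173 hr

Final: 0.04173 hr


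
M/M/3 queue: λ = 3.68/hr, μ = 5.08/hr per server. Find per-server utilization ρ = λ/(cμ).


ρ = λ/(cμ) = 3.68/(3·5.08) = 3.68/15.24 = 0.2415

Final: 0.2415


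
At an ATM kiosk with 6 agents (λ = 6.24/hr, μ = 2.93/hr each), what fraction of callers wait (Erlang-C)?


a = λ/μ = 2.1297; ρ = a/6 = 0.3549
P₀ = 0.118616 (from M/M/c formula)
C(c,a) = [a^c/(c!(1−ρ))]·P₀ = [93.30433/(720·0.6451)]·0.118616
= 0.20090·0.118616 = 0.023830

Final: 0.023830


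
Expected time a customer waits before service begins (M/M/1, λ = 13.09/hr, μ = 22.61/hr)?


ρ = 13.09/22.61 = 0.5789
Wq = ρ/(μ−λ) = 0.5789/(22.61 − 13.09) = 0.5789/9.52 = 0.06081 hr

Final: 0.06081 hr


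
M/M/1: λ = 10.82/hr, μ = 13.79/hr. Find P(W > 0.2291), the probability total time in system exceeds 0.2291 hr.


W ~ Exponential(μ−λ) for M/M/1.
μ − λ = 13.79 − 10.82 = 2.9700
P(W > t) = e^{−(μ−λ)t} = e^{−0.6804} = 0.506401

Final: 0.506401


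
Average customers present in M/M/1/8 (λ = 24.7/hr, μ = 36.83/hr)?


ρ = 24.7/36.83 = 0.6706
L = ρ[1 − (K+1)ρ^K + Kρ^(K+1)] / [(1−ρ)(1−ρ^(K+1))]
Numerator: 0.6706·(1 − 9·0.040922 + 8·0.027445) = 0.570893
Denominator: (0.3294)·(0.972555) = 0.320312
L = 0.570893/0.320312 = 1.7823

Final: 1.7823


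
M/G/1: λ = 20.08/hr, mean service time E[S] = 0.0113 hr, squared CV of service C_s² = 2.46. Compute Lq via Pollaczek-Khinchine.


ρ = λ·E[S] = 20.08·0.0113 = 0.2269
Lq = ρ²(1+C_s²)/(2(1−ρ)) = 0.05149·(1+2.46)/(2·0.7731)
= 0.05149·3.4600/1.5462 = 0.11521

Final: 0.11521


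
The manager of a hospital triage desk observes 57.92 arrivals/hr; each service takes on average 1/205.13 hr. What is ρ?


ρ = λ/μ = 57.92/205.13 = 0.2824

Final: 0.2824


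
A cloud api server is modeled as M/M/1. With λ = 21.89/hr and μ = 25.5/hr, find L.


ρ = λ/μ = 21.89/25.5 = 0.8584
L = ρ/(1−ρ) = 0.8584/(1 − 0.8584) = 0.8584/0.1416 = 6.0637

Final: 6.0637


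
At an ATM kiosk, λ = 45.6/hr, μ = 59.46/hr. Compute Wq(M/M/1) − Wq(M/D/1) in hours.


ρ = 45.6/59.46 = 0.7669
Wq(M/M/1) = ρ/(μ−λ) = 0.7669/13.86 = 0.05533 hr
Wq(M/D/1) = ρ/(2(μ−λ)) = 0.02767 hr
Savings = 0.05533 − 0.02767 = 0.02767 hr

Final: 0.02767 hr


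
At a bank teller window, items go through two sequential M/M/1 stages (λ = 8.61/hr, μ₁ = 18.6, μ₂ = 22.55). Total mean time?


Each node sees arrival rate λ = 8.61/hr (tandem ⇒ throughput preserved).
W₁ = 1/(μ₁−λ) = 1/(18.6−8.61) = 0.10010 hr
W₂ = 1/(μ₂−λ) = 1/(22.55−8.61) = 0.07174 hr
W_total = W₁ + W₂ = 0.10010 + 0.07174 = 0.17184 hr

Final: 0.17184 hr


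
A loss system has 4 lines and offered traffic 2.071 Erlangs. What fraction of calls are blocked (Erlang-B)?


B(c,a) = (a^c/c!) / Σ_{k=0}^{c} a^k/k!
a^4/4! = 0.766495
Σ terms (k=0..4): 1.00000 + 2.07100 + 2.14452 + 1.48043 + 0.76649 = 7.462449
B = 0.766495/7.462449 = 0.102714

Final: 0.102714


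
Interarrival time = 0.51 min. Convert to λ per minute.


λ = 1/(interarrival time) in consistent units.
1 minute = 1 min, so λ = 1/0.51 = 1.9608 per minute

Final: 1.9608 /min


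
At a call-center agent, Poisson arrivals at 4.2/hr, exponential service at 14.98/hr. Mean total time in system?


W = 1/(μ−λ) = 1/(14.98 − 4.2) = 1/10.78 = 0.09276 hr

Final: 0.09276 hr


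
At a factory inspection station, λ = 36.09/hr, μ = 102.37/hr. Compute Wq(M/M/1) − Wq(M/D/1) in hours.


ρ = 36.09/102.37 = 0.3525
Wq(M/M/1) = ρ/(μ−λ) = 0.3525/66.28 = 0.005319 hr
Wq(M/D/1) = ρ/(2(μ−λ)) = 0.002660 hr
Savings = 0.005319 − 0.002660 = 0.002660 hr

Final: 0.002660 hr


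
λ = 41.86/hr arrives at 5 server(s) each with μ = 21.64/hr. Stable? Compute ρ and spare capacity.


Total capacity cμ = 5·21.64 = 108.20/hr
ρ = λ/(cμ) = 41.86/108.20 = 0.3869
Stable ⇔ ρ < 1: YES
Spare capacity = cμ − λ = 108.20 − 41.86 = 66.34/hr

Final: ρ = 0.3869; stable; margin = 66.34/hr


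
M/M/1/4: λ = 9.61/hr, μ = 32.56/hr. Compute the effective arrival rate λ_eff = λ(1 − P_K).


ρ = 0.2951; P_K = (1−ρ)ρ^4/(1−ρ^5) = 0.005361
λ_eff = λ(1 − P_K) = 9.61·(1 − 0.005361) = 9.61·0.994639 = 9.5585 /hr

Final: 9.5585 /hr


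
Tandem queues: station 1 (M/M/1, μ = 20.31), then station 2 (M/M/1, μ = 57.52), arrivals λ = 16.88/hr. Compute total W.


Each node sees arrival rate λ = 16.88/hr (tandem ⇒ throughput preserved).
W₁ = 1/(μ₁−λ) = 1/(20.31−16.88) = 0.29155 hr
W₂ = 1/(μ₂−λ) = 1/(57.52−16.88) = 0.02461 hr
W_total = W₁ + W₂ = 0.29155 + 0.02461 = 0.31615 hr

Final: 0.31615 hr


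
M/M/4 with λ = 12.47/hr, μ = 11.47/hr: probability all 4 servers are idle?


a = λ/μ = 12.47/11.47 = 1.0872; ρ = a/c = 0.2718
Σ_{k=0}^{3} a^k/k! (terms k=0..3) = 1.00000 + 1.08718 + 0.59098 + 0.21417 = 2.89234
Tail: a^4/(4!(1−ρ)) = 1.39705/(24·0.7282) = 0.07994
P₀ = 1/(2.89234 + 0.07994) = 1/2.97228 = 0.336443

Final: 0.336443


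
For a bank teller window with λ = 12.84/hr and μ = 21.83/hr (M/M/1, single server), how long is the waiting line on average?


ρ = 12.84/21.83 = 0.5882
Lq = ρ²/(1−ρ) = 0.3460/0.4118 = 0.8401

Final: 0.8401


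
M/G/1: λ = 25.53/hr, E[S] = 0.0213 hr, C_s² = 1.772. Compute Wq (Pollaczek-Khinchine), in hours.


ρ = λ·E[S] = 25.53·0.0213 = 0.5438
E[S²] = E[S]²(1+C_s²) = 0.0213²·(1+1.772) = 0.001258
Wq = λ·E[S²]/(2(1−ρ)) = 25.53·0.001258/(2·0.4562) = 0.03519 hr

Final: 0.03519 hr


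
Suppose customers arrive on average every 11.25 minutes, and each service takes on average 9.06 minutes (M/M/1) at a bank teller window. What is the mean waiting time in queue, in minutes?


λ = 60/11.25 = 5.3333 /hr
μ = 60/9.06 = 6.6225 /hr
ρ = λ/μ = 5.3333/6.6225 = 0.8053
Wq = ρ/(μ−λ) = 0.8053/(6.6225−5.3333) = 0.62468 hr
In minutes: 0.62468·60 = 37.481 min

Final: 37.481 min


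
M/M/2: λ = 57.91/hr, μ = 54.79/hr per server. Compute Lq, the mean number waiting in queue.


a = λ/μ = 1.0569; ρ = a/2 = 0.5285
P₀ = 0.308496
Lq = P₀·a^c·ρ / (c!·(1−ρ)²) = 0.308496·1.11713·0.5285/(2·0.22234)
= 0.40957

Final: 0.40957


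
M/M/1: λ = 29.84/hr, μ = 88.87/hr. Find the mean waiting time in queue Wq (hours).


ρ = 29.84/88.87 = 0.3358
Wq = ρ/(μ−λ) = 0.3358/(88.87 − 29.84) = 0.3358/59.03 = 0.005688 hr

Final: 0.005688 hr


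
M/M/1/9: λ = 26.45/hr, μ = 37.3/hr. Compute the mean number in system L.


ρ = 26.45/37.3 = 0.7091
L = ρ[1 − (K+1)ρ^K + Kρ^(K+1)] / [(1−ρ)(1−ρ^(K+1))]
Numerator: 0.7091·(1 − 10·0.045337 + 9·0.032149) = 0.592801
Denominator: (0.2909)·(0.967851) = 0.281533
L = 0.592801/0.281533 = 2.1056

Final: 2.1056


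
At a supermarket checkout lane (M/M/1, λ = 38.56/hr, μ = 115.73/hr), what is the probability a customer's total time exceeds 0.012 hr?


W ~ Exponential(μ−λ) for M/M/1.
μ − λ = 115.73 − 38.56 = 77.1700
P(W > t) = e^{−(μ−λ)t} = e^{−0.9260} = 0.396119

Final: 0.396119


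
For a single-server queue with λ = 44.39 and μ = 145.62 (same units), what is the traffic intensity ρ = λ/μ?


ρ = λ/μ = 44.39/145.62 = 0.3048

Final: 0.3048


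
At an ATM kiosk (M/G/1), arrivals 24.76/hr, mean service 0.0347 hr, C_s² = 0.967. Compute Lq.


ρ = λ·E[S] = 24.76·0.0347 = 0.8592
Lq = ρ²(1+C_s²)/(2(1−ρ)) = 0.7382·(1+0.967)/(2·0.1408)
= 0.7382·1.9670/0.2817 = 5.15520

Final: 5.15520


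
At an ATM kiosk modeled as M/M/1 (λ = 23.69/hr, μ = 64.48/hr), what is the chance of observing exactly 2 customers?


ρ = 23.69/64.48 = 0.3674
P_n = (1−ρ)·ρ^n = (1 − 0.3674)·0.3674^2 = 0.6326·0.134983 = 0.085390

Final: 0.085390


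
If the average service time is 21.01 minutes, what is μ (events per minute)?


μ = 1/(service time) in consistent units.
1 minute = 1 min, so μ = 1/21.01 = 0.04760 per minute

Final: 0.04760 /min


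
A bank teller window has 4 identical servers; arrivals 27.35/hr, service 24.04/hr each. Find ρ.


ρ = λ/(cμ) = 27.35/(4·24.04) = 27.35/96.16 = 0.2844

Final: 0.2844


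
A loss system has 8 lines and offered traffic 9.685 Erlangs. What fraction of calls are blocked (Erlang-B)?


B(c,a) = (a^c/c!) / Σ_{k=0}^{c} a^k/k!
a^8/8! = 1919.890577
Σ terms (k=0..8): 1.00000 + 9.68500 + 46.89961 + 151.40758 + 366.59561 + 710.09569 + 1146.21280 + 1585.86728 + 1919.89058 = 5937.654155
B = 1919.890577/5937.654155 = 0.323342

Final: 0.323342


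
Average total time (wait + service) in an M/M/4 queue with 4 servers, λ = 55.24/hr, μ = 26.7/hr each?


a = 2.0689; ρ = 0.5172; P₀ = 0.120972
Lq = P₀·a^c·ρ/(c!(1−ρ)²) = 0.20495
Wq = Lq/λ = 0.20495/55.24 = 0.003710 hr
W = Wq + 1/μ = 0.003710 + 0.03745 = 0.04116 hr

Final: 0.04116 hr


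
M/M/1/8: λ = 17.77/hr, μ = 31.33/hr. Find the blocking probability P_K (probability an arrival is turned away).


ρ = λ/μ = 17.77/31.33 = 0.5672
P_K = (1−ρ)ρ^K/(1−ρ^(K+1)) = (0.4328·0.010711)/(1 − 0.006075)
= 0.004636/0.993925 = 0.004664

Final: 0.004664


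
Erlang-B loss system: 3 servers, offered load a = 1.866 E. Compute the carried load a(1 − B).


B(3,1.866) = 0.190319 (Erlang-B)
Carried load = a(1 − B) = 1.866·(1 − 0.190319) = 1.866·0.809681 = 1.5109 E

Final: 1.5109 Erlangs


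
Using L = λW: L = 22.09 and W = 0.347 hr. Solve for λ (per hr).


λ = L/W = 22.09/0.347 = 63.6599 /hr

Final: 63.6599 /hr


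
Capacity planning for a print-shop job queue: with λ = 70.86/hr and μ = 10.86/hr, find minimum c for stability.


Stability requires cμ > λ ⇔ c > λ/μ.
λ/μ = 70.86/10.86 = 6.5249
Minimum integer c = ⌊6.5249⌋ + 1 = 7
Check: 7·10.86 = 76.02 > 70.86, while 6·10.86 = 65.16 ≤ 70.86

Final: 7 servers


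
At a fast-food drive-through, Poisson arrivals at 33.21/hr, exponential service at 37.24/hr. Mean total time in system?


W = 1/(μ−λ) = 1/(37.24 − 33.21) = 1/4.03 = 0.2481 hr

Final: 0.2481 hr


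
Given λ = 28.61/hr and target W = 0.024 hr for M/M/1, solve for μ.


W = 1/(μ−λ) ⇒ μ − λ = 1/W = 1/0.024 = 41.6667
μ = λ + 1/W = 28.61 + 41.6667 = 70.2767 per hr

Final: 70.2767 /hr


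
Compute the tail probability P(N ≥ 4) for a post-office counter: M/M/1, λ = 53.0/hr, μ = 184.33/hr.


ρ = 53.0/184.33 = 0.2875
P(N ≥ n) = ρ^n = 0.2875^4 = 0.006835

Final: 0.006835


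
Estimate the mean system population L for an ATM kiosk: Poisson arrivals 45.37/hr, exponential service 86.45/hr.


ρ = λ/μ = 45.37/86.45 = 0.5248
L = ρ/(1−ρ) = 0.5248/(1 − 0.5248) = 0.5248/0.4752 = 1.1044

Final: 1.1044


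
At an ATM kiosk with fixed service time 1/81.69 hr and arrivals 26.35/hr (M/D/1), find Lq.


ρ = 26.35/81.69 = 0.3226
M/D/1: Lq = ρ²/(2(1−ρ)) = 0.1040/(2·0.6774) = 0.07679

Final: 0.07679


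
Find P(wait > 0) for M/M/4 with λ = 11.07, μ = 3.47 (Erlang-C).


a = λ/μ = 3.1902; ρ = a/4 = 0.7976
P₀ = 0.027772 (from M/M/c formula)
C(c,a) = [a^c/(c!(1−ρ))]·P₀ = [103.57921/(24·0.2024)]·0.027772
= 21.31790·0.027772 = 0.592030

Final: 0.592030


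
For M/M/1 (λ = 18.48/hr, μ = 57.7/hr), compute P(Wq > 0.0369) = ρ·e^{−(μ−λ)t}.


ρ = 18.48/57.7 = 0.3203
P(Wq > t) = ρ·e^{−(μ−λ)t} = 0.3203·e^{−1.4472}
= 0.3203·0.235224 = 0.075337

Final: 0.075337


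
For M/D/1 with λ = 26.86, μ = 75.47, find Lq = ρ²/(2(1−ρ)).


ρ = 26.86/75.47 = 0.3559
M/D/1: Lq = ρ²/(2(1−ρ)) = 0.1267/(2·0.6441) = 0.09833

Final: 0.09833


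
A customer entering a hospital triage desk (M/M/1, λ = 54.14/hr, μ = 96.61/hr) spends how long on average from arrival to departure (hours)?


W = 1/(μ−λ) = 1/(96.61 − 54.14) = 1/42.47 = 0.02355 hr

Final: 0.02355 hr


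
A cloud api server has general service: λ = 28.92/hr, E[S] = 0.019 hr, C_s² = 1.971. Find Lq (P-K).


ρ = λ·E[S] = 28.92·0.019 = 0.5495
Lq = ρ²(1+C_s²)/(2(1−ρ)) = 0.3019·(1+1.971)/(2·0.4505)
= 0.3019·2.9710/0.9010 = 0.99555

Final: 0.99555


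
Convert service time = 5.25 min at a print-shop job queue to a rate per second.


μ = 1/(service time) in consistent units.
1 second = 0.0166667 min, so μ = 0.0166667/5.25 = 0.003175 per second

Final: 0.003175 /sec


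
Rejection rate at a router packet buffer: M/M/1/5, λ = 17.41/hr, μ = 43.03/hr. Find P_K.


ρ = λ/μ = 17.41/43.03 = 0.4046
P_K = (1−ρ)ρ^K/(1−ρ^(K+1)) = (0.5954·0.010843)/(1 − 0.004387)
= 0.006456/0.995613 = 0.006484

Final: 0.006484


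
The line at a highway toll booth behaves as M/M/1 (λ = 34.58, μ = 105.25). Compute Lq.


ρ = 34.58/105.25 = 0.3286
Lq = ρ²/(1−ρ) = 0.1079/0.6714 = 0.1608

Final: 0.1608


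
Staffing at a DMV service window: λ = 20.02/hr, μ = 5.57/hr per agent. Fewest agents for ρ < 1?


Stability requires cμ > λ ⇔ c > λ/μ.
λ/μ = 20.02/5.57 = 3.5943
Minimum integer c = ⌊3.5943⌋ + 1 = 4
Check: 4·5.57 = 22.28 > 20.02, while 3·5.57 = 16.71 ≤ 20.02

Final: 4 servers


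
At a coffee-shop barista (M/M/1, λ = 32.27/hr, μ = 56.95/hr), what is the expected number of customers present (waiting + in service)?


ρ = λ/μ = 32.27/56.95 = 0.5666
L = ρ/(1−ρ) = 0.5666/(1 − 0.5666) = 0.5666/0.4334 = 1.3075

Final: 1.3075


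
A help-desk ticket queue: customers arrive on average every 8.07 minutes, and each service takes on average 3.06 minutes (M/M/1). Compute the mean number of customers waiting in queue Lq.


λ = 60/8.07 = 7.4349 /hr
μ = 60/3.06 = 19.6078 /hr
ρ = λ/μ = 7.4349/19.6078 = 0.3792
Lq = ρ²/(1−ρ) = 0.1438/0.6208 = 0.2316

Final: 0.2316


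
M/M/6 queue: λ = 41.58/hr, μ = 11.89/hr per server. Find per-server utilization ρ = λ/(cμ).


ρ = λ/(cμ) = 41.58/(6·11.89) = 41.58/71.34 = 0.5828

Final: 0.5828


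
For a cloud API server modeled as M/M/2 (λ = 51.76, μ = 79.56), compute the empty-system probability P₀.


a = λ/μ = 51.76/79.56 = 0.6506; ρ = a/c = 0.3253
Σ_{k=0}^{1} a^k/k! (terms k=0..1) = 1.00000 + 0.65058 = 1.65058
Tail: a^2/(2!(1−ρ)) = 0.42325/(2·0.6747) = 0.31365
P₀ = 1/(1.65058 + 0.31365) = 1/1.96423 = 0.509105

Final: 0.509105


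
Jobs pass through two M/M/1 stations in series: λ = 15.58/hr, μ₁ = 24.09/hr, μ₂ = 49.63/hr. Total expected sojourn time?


Each node sees arrival rate λ = 15.58/hr (tandem ⇒ throughput preserved).
W₁ = 1/(μ₁−λ) = 1/(24.09−15.58) = 0.11751 hr
W₂ = 1/(μ₂−λ) = 1/(49.63−15.58) = 0.02937 hr
W_total = W₁ + W₂ = 0.11751 + 0.02937 = 0.14688 hr

Final: 0.14688 hr


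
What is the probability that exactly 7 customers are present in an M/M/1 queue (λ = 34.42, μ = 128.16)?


ρ = 34.42/128.16 = 0.2686
P_n = (1−ρ)·ρ^n = (1 − 0.2686)·0.2686^7 = 0.7314·0.0001008 = 0.00007372

Final: 0.00007372


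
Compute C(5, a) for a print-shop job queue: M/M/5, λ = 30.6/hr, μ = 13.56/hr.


a = λ/μ = 2.2566; ρ = a/5 = 0.4513
P₀ = 0.103226 (from M/M/c formula)
C(c,a) = [a^c/(c!(1−ρ))]·P₀ = [58.52059/(120·0.5487)]·0.103226
= 0.88882·0.103226 = 0.091749

Final: 0.091749


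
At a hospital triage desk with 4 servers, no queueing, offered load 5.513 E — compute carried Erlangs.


B(4,5.513) = 0.436758 (Erlang-B)
Carried load = a(1 − B) = 5.513·(1 − 0.436758) = 5.513·0.563242 = 3.1052 E

Final: 3.1052 Erlangs


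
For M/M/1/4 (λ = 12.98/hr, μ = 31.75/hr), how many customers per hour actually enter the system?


ρ = 0.4088; P_K = (1−ρ)ρ^4/(1−ρ^5) = 0.016704
λ_eff = λ(1 − P_K) = 12.98·(1 − 0.016704) = 12.98·0.983296 = 12.7632 /hr

Final: 12.7632 /hr


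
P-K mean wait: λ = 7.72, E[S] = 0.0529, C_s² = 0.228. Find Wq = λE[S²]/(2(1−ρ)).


ρ = λ·E[S] = 7.72·0.0529 = 0.4084
E[S²] = E[S]²(1+C_s²) = 0.0529²·(1+0.228) = 0.003436
Wq = λ·E[S²]/(2(1−ρ)) = 7.72·0.003436/(2·0.5916) = 0.02242 hr

Final: 0.02242 hr


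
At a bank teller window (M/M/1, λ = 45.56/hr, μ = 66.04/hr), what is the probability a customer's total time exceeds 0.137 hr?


W ~ Exponential(μ−λ) for M/M/1.
μ − λ = 66.04 − 45.56 = 20.4800
P(W > t) = e^{−(μ−λ)t} = e^{−2.8058} = 0.060461

Final: 0.060461


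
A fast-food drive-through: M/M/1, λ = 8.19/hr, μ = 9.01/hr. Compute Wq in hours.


ρ = 8.19/9.01 = 0.9090
Wq = ρ/(μ−λ) = 0.9090/(9.01 − 8.19) = 0.9090/0.8200 = 1.1085 hr

Final: 1.1085 hr


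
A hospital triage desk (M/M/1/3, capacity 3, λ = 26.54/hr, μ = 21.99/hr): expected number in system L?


ρ = 26.54/21.99 = 1.2069
L = ρ[1 − (K+1)ρ^K + Kρ^(K+1)] / [(1−ρ)(1−ρ^(K+1))]
Numerator: 1.2069·(1 − 4·1.758033 + 3·2.121792) = 0.402194
Denominator: (-0.2069)·(-1.121792) = 0.232112
L = 0.402194/0.232112 = 1.7328

Final: 1.7328


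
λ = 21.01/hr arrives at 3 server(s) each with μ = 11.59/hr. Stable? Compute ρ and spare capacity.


Total capacity cμ = 3·11.59 = 34.77/hr
ρ = λ/(cμ) = 21.01/34.77 = 0.6043
Stable ⇔ ρ < 1: YES
Spare capacity = cμ − λ = 34.77 − 21.01 = 13.76/hr

Final: ρ = 0.6043; stable; margin = 13.76/hr


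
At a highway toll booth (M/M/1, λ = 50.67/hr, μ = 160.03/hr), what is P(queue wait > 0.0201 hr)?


ρ = 50.67/160.03 = 0.3166
P(Wq > t) = ρ·e^{−(μ−λ)t} = 0.3166·e^{−2.1981}
= 0.3166·0.111010 = 0.035149

Final: 0.035149


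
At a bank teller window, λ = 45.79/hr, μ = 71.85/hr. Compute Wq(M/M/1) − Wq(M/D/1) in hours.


ρ = 45.79/71.85 = 0.6373
Wq(M/M/1) = ρ/(μ−λ) = 0.6373/26.06 = 0.02446 hr
Wq(M/D/1) = ρ/(2(μ−λ)) = 0.01223 hr
Savings = 0.02446 − 0.01223 = 0.01223 hr

Final: 0.01223 hr


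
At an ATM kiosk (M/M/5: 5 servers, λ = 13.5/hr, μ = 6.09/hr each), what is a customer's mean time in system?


a = 2.2167; ρ = 0.4433; P₀ = 0.107565
Lq = P₀·a^c·ρ/(c!(1−ρ)²) = 0.06865
Wq = Lq/λ = 0.06865/13.5 = 0.005085 hr
W = Wq + 1/μ = 0.005085 + 0.16420 = 0.16929 hr

Final: 0.16929 hr


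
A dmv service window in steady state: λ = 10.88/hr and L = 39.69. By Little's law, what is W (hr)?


W = L/λ = 39.69/10.88 = 3.6480 hr

Final: 3.6480 hr


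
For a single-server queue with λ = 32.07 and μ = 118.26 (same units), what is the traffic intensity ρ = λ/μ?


ρ = λ/μ = 32.07/118.26 = 0.2712

Final: 0.2712


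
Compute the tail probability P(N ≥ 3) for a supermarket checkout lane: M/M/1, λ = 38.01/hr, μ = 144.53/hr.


ρ = 38.01/144.53 = 0.2630
P(N ≥ n) = ρ^n = 0.2630^3 = 0.018189

Final: 0.018189


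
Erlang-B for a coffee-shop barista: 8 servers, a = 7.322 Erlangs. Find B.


B(c,a) = (a^c/c!) / Σ_{k=0}^{c} a^k/k!
a^8/8! = 204.888354
Σ terms (k=0..8): 1.00000 + 7.32200 + 26.80584 + 65.42413 + 119.75886 + 175.37488 + 214.01581 + 223.86053 + 204.88835 = 1038.450398
B = 204.888354/1038.450398 = 0.197302

Final: 0.197302


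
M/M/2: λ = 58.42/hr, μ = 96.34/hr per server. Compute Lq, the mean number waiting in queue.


a = λ/μ = 0.6064; ρ = a/2 = 0.3032
P₀ = 0.534687
Lq = P₀·a^c·ρ / (c!·(1−ρ)²) = 0.534687·0.36771·0.3032/(2·0.48553)
= 0.06139

Final: 0.06139


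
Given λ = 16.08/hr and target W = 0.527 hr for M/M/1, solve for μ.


W = 1/(μ−λ) ⇒ μ − λ = 1/W = 1/0.527 = 1.8975
μ = λ + 1/W = 16.08 + 1.8975 = 17.9775 per hr

Final: 17.9775 /hr


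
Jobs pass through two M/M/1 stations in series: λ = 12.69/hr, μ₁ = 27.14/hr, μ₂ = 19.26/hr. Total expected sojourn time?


Each node sees arrival rate λ = 12.69/hr (tandem ⇒ throughput preserved).
W₁ = 1/(μ₁−λ) = 1/(27.14−12.69) = 0.06920 hr
W₂ = 1/(μ₂−λ) = 1/(19.26−12.69) = 0.15221 hr
W_total = W₁ + W₂ = 0.06920 + 0.15221 = 0.22141 hr

Final: 0.22141 hr


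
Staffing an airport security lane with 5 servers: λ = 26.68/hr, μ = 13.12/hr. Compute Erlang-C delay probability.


a = λ/μ = 2.0335; ρ = a/5 = 0.4067
P₀ = 0.129808 (from M/M/c formula)
C(c,a) = [a^c/(c!(1−ρ))]·P₀ = [34.77442/(120·0.5933)]·0.129808
= 0.48844·0.129808 = 0.063403

Final: 0.063403


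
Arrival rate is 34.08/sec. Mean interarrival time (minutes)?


Mean interarrival time = 1/λ = 1/34.08 second = 0.02934 second
In minutes: 0.02934 × 0.0166667 = 0.0004890 min

Final: 0.0004890 min


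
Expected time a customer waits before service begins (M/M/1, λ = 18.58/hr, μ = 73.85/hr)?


ρ = 18.58/73.85 = 0.2516
Wq = ρ/(μ−λ) = 0.2516/(73.85 − 18.58) = 0.2516/55.27 = 0.004552 hr

Final: 0.004552 hr


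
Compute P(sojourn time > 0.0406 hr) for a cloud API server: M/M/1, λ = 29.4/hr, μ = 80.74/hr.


W ~ Exponential(μ−λ) for M/M/1.
μ − λ = 80.74 − 29.4 = 51.3400
P(W > t) = e^{−(μ−λ)t} = e^{−2.0844} = 0.124381

Final: 0.124381


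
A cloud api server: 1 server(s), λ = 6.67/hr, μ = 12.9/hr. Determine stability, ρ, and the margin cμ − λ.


Total capacity cμ = 1·12.9 = 12.90/hr
ρ = λ/(cμ) = 6.67/12.90 = 0.5171
Stable ⇔ ρ < 1: YES
Spare capacity = cμ − λ = 12.90 − 6.67 = 6.23/hr

Final: ρ = 0.5171; stable; margin = 6.23/hr


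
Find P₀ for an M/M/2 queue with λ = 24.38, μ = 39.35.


a = λ/μ = 24.38/39.35 = 0.6196; ρ = a/c = 0.3098
Σ_{k=0}^{1} a^k/k! (terms k=0..1) = 1.00000 + 0.61957 = 1.61957
Tail: a^2/(2!(1−ρ)) = 0.38386/(2·0.6902) = 0.27808
P₀ = 1/(1.61957 + 0.27808) = 1/1.89764 = 0.526969

Final: 0.526969


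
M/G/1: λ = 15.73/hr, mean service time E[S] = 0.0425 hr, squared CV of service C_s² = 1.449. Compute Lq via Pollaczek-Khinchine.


ρ = λ·E[S] = 15.73·0.0425 = 0.6685
Lq = ρ²(1+C_s²)/(2(1−ρ)) = 0.4469·(1+1.449)/(2·0.3315)
= 0.4469·2.4490/0.6629 = 1.65099

Final: 1.65099


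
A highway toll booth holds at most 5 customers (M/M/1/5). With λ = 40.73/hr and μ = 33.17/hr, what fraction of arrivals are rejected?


ρ = λ/μ = 40.73/33.17 = 1.2279
P_K = (1−ρ)ρ^K/(1−ρ^(K+1)) = (-0.2279·2.791545)/(1 − 3.427785)
= -0.636240/-2.427785 = 0.262066

Final: 0.262066


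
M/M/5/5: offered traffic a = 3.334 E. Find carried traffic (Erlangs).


B(5,3.334) = 0.139265 (Erlang-B)
Carried load = a(1 − B) = 3.334·(1 − 0.139265) = 3.334·0.860735 = 2.8697 E

Final: 2.8697 Erlangs


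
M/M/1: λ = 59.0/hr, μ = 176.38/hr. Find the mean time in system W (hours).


W = 1/(μ−λ) = 1/(176.38 − 59.0) = 1/117.38 = 0.008519 hr

Final: 0.008519 hr


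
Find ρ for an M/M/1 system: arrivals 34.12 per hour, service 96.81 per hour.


ρ = λ/μ = 34.12/96.81 = 0.3524

Final: 0.3524


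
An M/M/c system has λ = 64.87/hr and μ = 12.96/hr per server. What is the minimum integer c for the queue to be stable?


Stability requires cμ > λ ⇔ c > λ/μ.
λ/μ = 64.87/12.96 = 5.0054
Minimum integer c = ⌊5.0054⌋ + 1 = 6
Check: 6·12.96 = 77.76 > 64.87, while 5·12.96 = 64.80 ≤ 64.87

Final: 6 servers


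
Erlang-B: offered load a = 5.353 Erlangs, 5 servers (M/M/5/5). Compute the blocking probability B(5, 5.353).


B(c,a) = (a^c/c!) / Σ_{k=0}^{c} a^k/k!
a^5/5! = 36.627306
Σ terms (k=0..5): 1.00000 + 5.35300 + 14.32730 + 25.56469 + 34.21194 + 36.62731 = 117.084239
B = 36.627306/117.084239 = 0.312829

Final: 0.312829


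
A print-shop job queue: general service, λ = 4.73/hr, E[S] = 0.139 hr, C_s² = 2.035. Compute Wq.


ρ = λ·E[S] = 4.73·0.139 = 0.6575
E[S²] = E[S]²(1+C_s²) = 0.139²·(1+2.035) = 0.058639
Wq = λ·E[S²]/(2(1−ρ)) = 4.73·0.058639/(2·0.3425) = 0.40487 hr

Final: 0.40487 hr


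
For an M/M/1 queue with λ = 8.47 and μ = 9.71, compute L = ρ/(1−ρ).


ρ = λ/μ = 8.47/9.71 = 0.8723
L = ρ/(1−ρ) = 0.8723/(1 − 0.8723) = 0.8723/0.1277 = 6.8306

Final: 6.8306


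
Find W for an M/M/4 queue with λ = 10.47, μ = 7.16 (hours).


a = 1.4623; ρ = 0.3656; P₀ = 0.229734
Lq = P₀·a^c·ρ/(c!(1−ρ)²) = 0.03975
Wq = Lq/λ = 0.03975/10.47 = 0.003797 hr
W = Wq + 1/μ = 0.003797 + 0.13966 = 0.14346 hr

Final: 0.14346 hr


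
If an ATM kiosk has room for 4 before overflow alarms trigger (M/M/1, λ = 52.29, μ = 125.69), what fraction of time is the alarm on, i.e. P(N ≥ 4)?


ρ = 52.29/125.69 = 0.4160
P(N ≥ n) = ρ^n = 0.4160^4 = 0.029955

Final: 0.029955


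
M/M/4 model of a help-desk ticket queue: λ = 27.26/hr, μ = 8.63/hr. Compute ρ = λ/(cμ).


ρ = λ/(cμ) = 27.26/(4·8.63) = 27.26/34.52 = 0.7897

Final: 0.7897


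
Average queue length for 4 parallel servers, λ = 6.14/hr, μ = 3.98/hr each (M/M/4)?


a = λ/μ = 1.5427; ρ = a/4 = 0.3857
P₀ = 0.211470
Lq = P₀·a^c·ρ / (c!·(1−ρ)²) = 0.211470·5.66423·0.3857/(24·0.37739)
= 0.05100

Final: 0.05100


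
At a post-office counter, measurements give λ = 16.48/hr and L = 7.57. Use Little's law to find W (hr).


W = L/λ = 7.57/16.48 = 0.4593 hr

Final: 0.4593 hr


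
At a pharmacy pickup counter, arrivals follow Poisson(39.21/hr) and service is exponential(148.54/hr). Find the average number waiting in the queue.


ρ = 39.21/148.54 = 0.2640
Lq = ρ²/(1−ρ) = 0.06968/0.7360 = 0.09467

Final: 0.09467


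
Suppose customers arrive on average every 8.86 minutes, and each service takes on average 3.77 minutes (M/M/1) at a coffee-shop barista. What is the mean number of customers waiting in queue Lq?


λ = 60/8.86 = 6.7720 /hr
μ = 60/3.77 = 15.9151 /hr
ρ = λ/μ = 6.7720/15.9151 = 0.4255
Lq = ρ²/(1−ρ) = 0.1811/0.5745 = 0.3152

Final: 0.3152


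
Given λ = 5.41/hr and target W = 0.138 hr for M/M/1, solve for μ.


W = 1/(μ−λ) ⇒ μ − λ = 1/W = 1/0.138 = 7.2464
μ = λ + 1/W = 5.41 + 7.2464 = 12.6564 per hr

Final: 12.6564 /hr


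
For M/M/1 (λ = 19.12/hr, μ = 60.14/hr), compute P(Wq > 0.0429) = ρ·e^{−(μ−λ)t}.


ρ = 19.12/60.14 = 0.3179
P(Wq > t) = ρ·e^{−(μ−λ)t} = 0.3179·e^{−1.7598}
= 0.3179·0.172087 = 0.054711

Final: 0.054711


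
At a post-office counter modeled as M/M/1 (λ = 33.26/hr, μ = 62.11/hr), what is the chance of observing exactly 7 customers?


ρ = 33.26/62.11 = 0.5355
P_n = (1−ρ)·ρ^n = (1 − 0.5355)·0.5355^7 = 0.4645·0.012628 = 0.005866

Final: 0.005866


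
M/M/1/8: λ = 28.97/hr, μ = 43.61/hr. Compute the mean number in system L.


ρ = 28.97/43.61 = 0.6643
L = ρ[1 − (K+1)ρ^K + Kρ^(K+1)] / [(1−ρ)(1−ρ^(K+1))]
Numerator: 0.6643·(1 − 9·0.037923 + 8·0.025192) = 0.571449
Denominator: (0.3357)·(0.974808) = 0.327246
L = 0.571449/0.327246 = 1.7462

Final: 1.7462


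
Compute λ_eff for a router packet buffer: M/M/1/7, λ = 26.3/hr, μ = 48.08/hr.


ρ = 0.5470; P_K = (1−ρ)ρ^7/(1−ρ^8) = 0.006692
λ_eff = λ(1 − P_K) = 26.3·(1 − 0.006692) = 26.3·0.993308 = 26.1240 /hr

Final: 26.1240 /hr


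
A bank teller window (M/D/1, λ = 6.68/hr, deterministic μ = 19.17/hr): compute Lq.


ρ = 6.68/19.17 = 0.3485
M/D/1: Lq = ρ²/(2(1−ρ)) = 0.1214/(2·0.6515) = 0.09318

Final: 0.09318


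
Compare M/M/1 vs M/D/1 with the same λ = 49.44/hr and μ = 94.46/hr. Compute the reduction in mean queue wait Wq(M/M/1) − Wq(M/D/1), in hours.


ρ = 49.44/94.46 = 0.5234
Wq(M/M/1) = ρ/(μ−λ) = 0.5234/45.02 = 0.01163 hr
Wq(M/D/1) = ρ/(2(μ−λ)) = 0.005813 hr
Savings = 0.01163 − 0.005813 = 0.005813 hr

Final: 0.005813 hr


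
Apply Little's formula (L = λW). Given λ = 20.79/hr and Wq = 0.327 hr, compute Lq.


Lq = λWq = 20.79·0.327 = 6.7983

Final: 6.7983


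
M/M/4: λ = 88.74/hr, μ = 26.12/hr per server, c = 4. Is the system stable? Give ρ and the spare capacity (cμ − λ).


Total capacity cμ = 4·26.12 = 104.48/hr
ρ = λ/(cμ) = 88.74/104.48 = 0.8493
Stable ⇔ ρ < 1: YES
Spare capacity = cμ − λ = 104.48 − 88.74 = 15.74/hr

Final: ρ = 0.8493; stable; margin = 15.74/hr


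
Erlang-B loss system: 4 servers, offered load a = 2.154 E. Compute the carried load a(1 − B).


B(4,2.154) = 0.111611 (Erlang-B)
Carried load = a(1 − B) = 2.154·(1 − 0.111611) = 2.154·0.888389 = 1.9136 E

Final: 1.9136 Erlangs


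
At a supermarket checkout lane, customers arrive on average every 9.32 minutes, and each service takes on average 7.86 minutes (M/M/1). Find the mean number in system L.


λ = 60/9.32 = 6.4378 /hr
μ = 60/7.86 = 7.6336 /hr
ρ = λ/μ = 6.4378/7.6336 = 0.8433
L = ρ/(1−ρ) = 0.8433/0.1567 = 5.3836

Final: 5.3836


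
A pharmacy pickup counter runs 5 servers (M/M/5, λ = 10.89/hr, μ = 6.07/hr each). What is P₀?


a = λ/μ = 10.89/6.07 = 1.7941; ρ = a/c = 0.3588
Σ_{k=0}^{4} a^k/k! (terms k=0..4) = 1.00000 + 1.79407 + 1.60934 + 0.96242 + 0.43166 = 5.79750
Tail: a^5/(5!(1−ρ)) = 18.58643/(120·0.6412) = 0.24156
P₀ = 1/(5.79750 + 0.24156) = 1/6.03906 = 0.165589

Final: 0.165589


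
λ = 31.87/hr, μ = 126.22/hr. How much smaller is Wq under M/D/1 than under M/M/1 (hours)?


ρ = 31.87/126.22 = 0.2525
Wq(M/M/1) = ρ/(μ−λ) = 0.2525/94.35 = 0.002676 hr
Wq(M/D/1) = ρ/(2(μ−λ)) = 0.001338 hr
Savings = 0.002676 − 0.001338 = 0.001338 hr

Final: 0.001338 hr


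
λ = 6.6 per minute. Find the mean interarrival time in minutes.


Mean interarrival time = 1/λ = 1/6.6 minute = 0.15152 minute
In minutes: 0.15152 × 1 = 0.1515 min

Final: 0.1515 min


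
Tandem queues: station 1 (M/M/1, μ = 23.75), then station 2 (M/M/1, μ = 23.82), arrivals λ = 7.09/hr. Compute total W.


Each node sees arrival rate λ = 7.09/hr (tandem ⇒ throughput preserved).
W₁ = 1/(μ₁−λ) = 1/(23.75−7.09) = 0.06002 hr
W₂ = 1/(μ₂−λ) = 1/(23.82−7.09) = 0.05977 hr
W_total = W₁ + W₂ = 0.06002 + 0.05977 = 0.11980 hr

Final: 0.11980 hr


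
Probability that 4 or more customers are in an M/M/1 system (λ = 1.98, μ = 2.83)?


ρ = 1.98/2.83 = 0.6996
P(N ≥ n) = ρ^n = 0.6996^4 = 0.239616

Final: 0.239616


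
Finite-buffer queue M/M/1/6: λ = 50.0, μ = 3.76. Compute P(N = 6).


ρ = λ/μ = 50.0/3.76 = 13.2979
P_K = (1−ρ)ρ^K/(1−ρ^(K+1)) = (-12.2979·5529590.323243)/(1 − 73531786.213337)
= -68002195.890094/-73531785.213337 = 0.924800

Final: 0.924800


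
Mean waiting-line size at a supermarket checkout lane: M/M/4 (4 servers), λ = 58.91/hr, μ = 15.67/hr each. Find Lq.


a = λ/μ = 3.7594; ρ = a/4 = 0.9399
P₀ = 0.006287
Lq = P₀·a^c·ρ / (c!·(1−ρ)²) = 0.006287·199.74693·0.9399/(24·0.003618)
= 13.59421

Final: 13.59421


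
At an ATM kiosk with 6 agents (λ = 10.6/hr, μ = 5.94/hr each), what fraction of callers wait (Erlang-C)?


a = λ/μ = 1.7845; ρ = a/6 = 0.2974
P₀ = 0.167755 (from M/M/c formula)
C(c,a) = [a^c/(c!(1−ρ))]·P₀ = [32.29360/(720·0.7026)]·0.167755
= 0.06384·0.167755 = 0.010709

Final: 0.010709


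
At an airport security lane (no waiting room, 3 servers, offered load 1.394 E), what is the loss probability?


B(c,a) = (a^c/c!) / Σ_{k=0}^{c} a^k/k!
a^3/3! = 0.451478
Σ terms (k=0..3): 1.00000 + 1.39400 + 0.97162 + 0.45148 = 3.817096
B = 0.451478/3.817096 = 0.118278

Final: 0.118278


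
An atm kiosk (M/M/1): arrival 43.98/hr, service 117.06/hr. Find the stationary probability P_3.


ρ = 43.98/117.06 = 0.3757
P_n = (1−ρ)·ρ^n = (1 − 0.3757)·0.3757^3 = 0.6243·0.053032 = 0.033108

Final: 0.033108


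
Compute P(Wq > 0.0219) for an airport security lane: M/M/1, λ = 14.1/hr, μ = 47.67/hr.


ρ = 14.1/47.67 = 0.2958
P(Wq > t) = ρ·e^{−(μ−λ)t} = 0.2958·e^{−0.7352}
= 0.2958·0.479418 = 0.141804

Final: 0.141804


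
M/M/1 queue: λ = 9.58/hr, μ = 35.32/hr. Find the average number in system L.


ρ = λ/μ = 9.58/35.32 = 0.2712
L = ρ/(1−ρ) = 0.2712/(1 − 0.2712) = 0.2712/0.7288 = 0.3722

Final: 0.3722


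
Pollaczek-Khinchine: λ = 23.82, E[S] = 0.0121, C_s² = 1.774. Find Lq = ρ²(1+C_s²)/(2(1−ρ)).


ρ = λ·E[S] = 23.82·0.0121 = 0.2882
Lq = ρ²(1+C_s²)/(2(1−ρ)) = 0.08307·(1+1.774)/(2·0.7118)
= 0.08307·2.7740/1.4236 = 0.16188

Final: 0.16188


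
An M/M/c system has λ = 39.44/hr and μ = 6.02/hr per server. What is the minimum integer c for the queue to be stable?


Stability requires cμ > λ ⇔ c > λ/μ.
λ/μ = 39.44/6.02 = 6.5515
Minimum integer c = ⌊6.5515⌋ + 1 = 7
Check: 7·6.02 = 42.14 > 39.44, while 6·6.02 = 36.12 ≤ 39.44

Final: 7 servers


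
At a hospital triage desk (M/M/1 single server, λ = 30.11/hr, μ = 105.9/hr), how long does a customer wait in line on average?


ρ = 30.11/105.9 = 0.2843
Wq = ρ/(μ−λ) = 0.2843/(105.9 − 30.11) = 0.2843/75.79 = 0.003751 hr

Final: 0.003751 hr


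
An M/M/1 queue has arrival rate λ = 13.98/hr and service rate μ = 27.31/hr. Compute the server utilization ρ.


ρ = λ/μ = 13.98/27.31 = 0.5119

Final: 0.5119


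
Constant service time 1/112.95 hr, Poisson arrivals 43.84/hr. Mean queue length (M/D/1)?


ρ = 43.84/112.95 = 0.3881
M/D/1: Lq = ρ²/(2(1−ρ)) = 0.1506/(2·0.6119) = 0.12311

Final: 0.12311


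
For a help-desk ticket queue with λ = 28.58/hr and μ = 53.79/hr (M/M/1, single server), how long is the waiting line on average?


ρ = 28.58/53.79 = 0.5313
Lq = ρ²/(1−ρ) = 0.2823/0.4687 = 0.6024

Final: 0.6024


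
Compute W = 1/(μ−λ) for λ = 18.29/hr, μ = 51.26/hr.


W = 1/(μ−λ) = 1/(51.26 − 18.29) = 1/32.97 = 0.03033 hr

Final: 0.03033 hr


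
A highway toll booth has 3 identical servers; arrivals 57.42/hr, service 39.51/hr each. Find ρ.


ρ = λ/(cμ) = 57.42/(3·39.51) = 57.42/118.53 = 0.4844

Final: 0.4844


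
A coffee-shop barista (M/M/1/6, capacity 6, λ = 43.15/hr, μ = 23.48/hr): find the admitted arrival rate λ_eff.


ρ = 1.8377; P_K = (1−ρ)ρ^6/(1−ρ^7) = 0.462383
λ_eff = λ(1 − P_K) = 43.15·(1 − 0.462383) = 43.15·0.537617 = 23.1982 /hr

Final: 23.1982 /hr


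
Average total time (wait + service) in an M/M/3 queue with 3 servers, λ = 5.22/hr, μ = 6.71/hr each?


a = 0.7779; ρ = 0.2593; P₀ = 0.457356
Lq = P₀·a^c·ρ/(c!(1−ρ)²) = 0.01696
Wq = Lq/λ = 0.01696/5.22 = 0.003250 hr
W = Wq + 1/μ = 0.003250 + 0.14903 = 0.15228 hr

Final: 0.15228 hr


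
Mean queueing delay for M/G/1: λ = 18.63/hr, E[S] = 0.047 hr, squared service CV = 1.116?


ρ = λ·E[S] = 18.63·0.047 = 0.8756
E[S²] = E[S]²(1+C_s²) = 0.047²·(1+1.116) = 0.004674
Wq = λ·E[S²]/(2(1−ρ)) = 18.63·0.004674/(2·0.1244) = 0.35003 hr

Final: 0.35003 hr


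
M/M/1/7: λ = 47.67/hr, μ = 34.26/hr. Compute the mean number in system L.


ρ = 47.67/34.26 = 1.3914
L = ρ[1 − (K+1)ρ^K + Kρ^(K+1)] / [(1−ρ)(1−ρ^(K+1))]
Numerator: 1.3914·(1 − 8·10.097284 + 7·14.049548) = 25.836648
Denominator: (-0.3914)·(-13.049548) = 5.107835
L = 25.836648/5.107835 = 5.0582

Final: 5.0582


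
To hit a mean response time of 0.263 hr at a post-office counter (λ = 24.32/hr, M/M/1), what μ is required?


W = 1/(μ−λ) ⇒ μ − λ = 1/W = 1/0.263 = 3.8023
μ = λ + 1/W = 24.32 + 3.8023 = 28.1223 per hr

Final: 28.1223 /hr


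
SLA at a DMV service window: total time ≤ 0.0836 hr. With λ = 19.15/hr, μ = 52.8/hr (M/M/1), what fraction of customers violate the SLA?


W ~ Exponential(μ−λ) for M/M/1.
μ − λ = 52.8 − 19.15 = 33.6500
P(W > t) = e^{−(μ−λ)t} = e^{−2.8131} = 0.060016

Final: 0.060016


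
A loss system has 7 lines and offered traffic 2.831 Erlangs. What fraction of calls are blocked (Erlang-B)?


B(c,a) = (a^c/c!) / Σ_{k=0}^{c} a^k/k!
a^7/7! = 0.289167
Σ terms (k=0..7): 1.00000 + 2.83100 + 4.00728 + 3.78154 + 2.67638 + 1.51537 + 0.71500 + 0.28917 = 16.815736
B = 0.289167/16.815736 = 0.017196

Final: 0.017196


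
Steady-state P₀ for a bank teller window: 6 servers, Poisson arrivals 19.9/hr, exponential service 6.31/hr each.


a = λ/μ = 19.9/6.31 = 3.1537; ρ = a/c = 0.5256
Σ_{k=0}^{5} a^k/k! (terms k=0..5) = 1.00000 + 3.15372 + 4.97299 + 5.22781 + 4.12177 + 2.59978 = 21.07608
Tail: a^6/(6!(1−ρ)) = 983.88039/(720·0.4744) = 2.88061
P₀ = 1/(21.07608 + 2.88061) = 1/23.95668 = 0.041742

Final: 0.041742


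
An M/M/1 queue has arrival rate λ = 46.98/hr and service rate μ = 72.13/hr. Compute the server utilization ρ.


ρ = λ/μ = 46.98/72.13 = 0.6513

Final: 0.6513


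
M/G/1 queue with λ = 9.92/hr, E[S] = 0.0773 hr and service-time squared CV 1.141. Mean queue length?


ρ = λ·E[S] = 9.92·0.0773 = 0.7668
Lq = ρ²(1+C_s²)/(2(1−ρ)) = 0.5880·(1+1.141)/(2·0.2332)
= 0.5880·2.1410/0.4664 = 2.69942

Final: 2.69942


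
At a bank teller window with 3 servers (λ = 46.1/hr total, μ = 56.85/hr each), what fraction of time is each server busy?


ρ = λ/(cμ) = 46.1/(3·56.85) = 46.1/170.55 = 0.2703

Final: 0.2703


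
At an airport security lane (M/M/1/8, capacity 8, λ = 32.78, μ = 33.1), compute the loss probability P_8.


ρ = λ/μ = 32.78/33.1 = 0.9903
P_K = (1−ρ)ρ^K/(1−ρ^(K+1)) = (0.009668·0.925226)/(1 − 0.916281)
= 0.008945/0.083719 = 0.106843

Final: 0.106843


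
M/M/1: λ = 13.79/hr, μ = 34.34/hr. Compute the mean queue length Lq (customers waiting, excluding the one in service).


ρ = 13.79/34.34 = 0.4016
Lq = ρ²/(1−ρ) = 0.1613/0.5984 = 0.2695

Final: 0.2695


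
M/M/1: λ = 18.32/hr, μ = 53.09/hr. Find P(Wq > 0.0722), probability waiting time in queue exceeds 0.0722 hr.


ρ = 18.32/53.09 = 0.3451
P(Wq > t) = ρ·e^{−(μ−λ)t} = 0.3451·e^{−2.5104}
= 0.3451·0.081236 = 0.028033

Final: 0.028033
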